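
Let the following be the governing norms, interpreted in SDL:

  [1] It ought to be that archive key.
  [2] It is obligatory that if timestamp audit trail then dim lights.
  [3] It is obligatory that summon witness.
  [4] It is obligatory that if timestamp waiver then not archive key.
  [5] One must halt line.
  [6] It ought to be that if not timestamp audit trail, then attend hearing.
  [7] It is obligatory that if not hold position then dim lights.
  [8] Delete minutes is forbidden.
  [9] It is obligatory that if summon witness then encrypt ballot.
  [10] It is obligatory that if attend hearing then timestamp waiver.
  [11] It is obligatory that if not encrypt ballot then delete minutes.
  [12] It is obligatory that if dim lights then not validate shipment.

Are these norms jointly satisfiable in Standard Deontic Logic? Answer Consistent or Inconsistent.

Premise 11 is O(¬encrypt_ballot → delete_minutes), but O(¬encrypt_ballot) is not derivable from the premises, so it does not yield O(delete_minutes).
So O(delete_minutes) is not derivable, and the apparent clash with O(¬delete_minutes) does not arise.
A world satisfying every obligation exists (e.g. archive_key=true, attend_hearing=false, delete_minutes=false, dim_lights=true, encrypt_ballot=true, halt_line=true, hold_position=false, summon_witness=true, timestamp_audit_trail=true, timestamp_waiver=false, validate_shipment=false); no atom is both obligatory and forbidden, so the set is consistent.

Consistent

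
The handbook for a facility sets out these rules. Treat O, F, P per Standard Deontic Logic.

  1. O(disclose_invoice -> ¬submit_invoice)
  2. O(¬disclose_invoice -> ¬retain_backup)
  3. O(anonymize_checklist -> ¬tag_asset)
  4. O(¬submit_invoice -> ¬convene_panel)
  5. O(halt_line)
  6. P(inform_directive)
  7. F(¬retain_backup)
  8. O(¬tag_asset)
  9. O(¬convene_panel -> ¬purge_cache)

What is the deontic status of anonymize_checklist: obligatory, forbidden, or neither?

Neither

Premise 3 is O(anonymize_checklist -> ¬tag_asset); even if O(¬tag_asset) held, inferring O(anonymize_checklist) would be affirming the consequent — invalid.
No premise or chain of K-axiom applications forces O(anonymize_checklist), and none forces O(¬anonymize_checklist). So anonymize_checklist is neither obligatory nor forbidden under these norms.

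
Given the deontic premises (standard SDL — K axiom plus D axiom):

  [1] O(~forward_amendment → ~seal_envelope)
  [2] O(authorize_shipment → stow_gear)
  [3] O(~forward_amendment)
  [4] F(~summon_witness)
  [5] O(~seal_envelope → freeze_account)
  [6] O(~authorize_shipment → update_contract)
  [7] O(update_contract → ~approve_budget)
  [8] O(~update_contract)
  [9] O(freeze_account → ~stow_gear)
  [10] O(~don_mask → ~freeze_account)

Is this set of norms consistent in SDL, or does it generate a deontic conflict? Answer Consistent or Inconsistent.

Inconsistent

Premise 8 states O(~update_contract) outright.
The contrapositive of premise 6 (O(~authorize_shipment → update_contract)) is O(~update_contract → authorize_shipment), and O(~update_contract) is already established, so O(authorize_shipment).
Applying K to premise 2 (O(authorize_shipment → stow_gear)) and O(authorize_shipment) yields O(stow_gear).
Premise 9, O(freeze_account → ~stow_gear), contraposes to O(stow_gear → ~freeze_account); with O(stow_gear) we get O(~freeze_account).
Premise 5 is O(~seal_envelope → freeze_account); contrapositively O(~freeze_account → seal_envelope). Since O(~freeze_account) holds, K gives O(seal_envelope).
Premise 1 is O(~forward_amendment → ~seal_envelope); contrapositively O(seal_envelope → forward_amendment). Since O(seal_envelope) holds, K gives O(forward_amendment).
But premise 3 directly asserts O(~forward_amendment).
We now have both O(forward_amendment) and O(~forward_amendment) — forward_amendment is simultaneously obligatory and forbidden, violating the D-axiom.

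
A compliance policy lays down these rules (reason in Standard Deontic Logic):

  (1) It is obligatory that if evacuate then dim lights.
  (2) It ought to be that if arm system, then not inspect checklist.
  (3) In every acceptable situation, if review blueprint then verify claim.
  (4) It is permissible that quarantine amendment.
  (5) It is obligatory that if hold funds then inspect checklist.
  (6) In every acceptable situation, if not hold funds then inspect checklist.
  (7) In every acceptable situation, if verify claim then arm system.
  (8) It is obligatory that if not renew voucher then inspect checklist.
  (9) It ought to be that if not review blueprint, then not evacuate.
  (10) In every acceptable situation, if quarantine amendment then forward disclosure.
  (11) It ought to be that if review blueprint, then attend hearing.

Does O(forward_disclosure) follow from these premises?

No

Premise 10 is O(quarantine_amendment → forward_disclosure), but O(quarantine_amendment) is not derivable from the premises (the permission P(quarantine_amendment) asserts only ¬O(¬quarantine_amendment), not O(quarantine_amendment)), so it does not yield O(forward_disclosure).
No other premise forces O(forward_disclosure). An ideal world satisfying every premise can still have forward_disclosure false, so O(forward_disclosure) is not derivable.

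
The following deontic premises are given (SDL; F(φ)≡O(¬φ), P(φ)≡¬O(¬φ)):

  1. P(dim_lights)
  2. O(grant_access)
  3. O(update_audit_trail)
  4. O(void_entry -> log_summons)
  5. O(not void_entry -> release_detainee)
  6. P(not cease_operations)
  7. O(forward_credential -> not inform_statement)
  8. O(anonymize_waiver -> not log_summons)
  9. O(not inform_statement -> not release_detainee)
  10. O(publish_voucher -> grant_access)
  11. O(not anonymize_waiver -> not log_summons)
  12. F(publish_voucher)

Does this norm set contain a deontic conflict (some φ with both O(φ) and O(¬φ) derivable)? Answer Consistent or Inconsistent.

Premise 10 is O(publish_voucher -> grant_access); even if O(grant_access) held, inferring O(publish_voucher) would be affirming the consequent — invalid.
So O(publish_voucher) is not derivable, and the apparent clash with O(not publish_voucher) does not arise.
A world satisfying every obligation exists (e.g. anonymize_waiver=false, cease_operations=false, dim_lights=false, forward_credential=false, grant_access=true, inform_statement=true, log_summons=false, publish_voucher=false, release_detainee=true, update_audit_trail=true, void_entry=false); no atom is both obligatory and forbidden, so the set is consistent.

Consistent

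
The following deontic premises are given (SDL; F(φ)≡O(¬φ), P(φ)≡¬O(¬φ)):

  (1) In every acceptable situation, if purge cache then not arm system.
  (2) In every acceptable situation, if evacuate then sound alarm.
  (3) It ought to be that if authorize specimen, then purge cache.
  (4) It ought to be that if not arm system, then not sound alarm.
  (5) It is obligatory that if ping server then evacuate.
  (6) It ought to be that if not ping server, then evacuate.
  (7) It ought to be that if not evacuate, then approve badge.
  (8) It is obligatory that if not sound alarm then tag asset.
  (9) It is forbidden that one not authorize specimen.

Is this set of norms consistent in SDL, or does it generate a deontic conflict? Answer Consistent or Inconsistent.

Premises 5 and 6 cover both cases: O(ping_server → evacuate) and O(¬ping_server → evacuate). Since ping_server ∨ ¬ping_server is a tautology, O(evacuate) follows.
From O(evacuate) and premise 2, O(evacuate → sound_alarm), we obtain O(sound_alarm).
The contrapositive of premise 4 (O(¬arm_system → ¬sound_alarm)) is O(sound_alarm → arm_system), and O(sound_alarm) is already established, so O(arm_system).
The contrapositive of premise 1 (O(purge_cache → ¬arm_system)) is O(arm_system → ¬purge_cache), and O(arm_system) is already established, so O(¬purge_cache).
Premise 3 is O(authorize_specimen → purge_cache); contrapositively O(¬purge_cache → ¬authorize_specimen). Since O(¬purge_cache) holds, K gives O(¬authorize_specimen).
However, F(¬authorize_specimen) at premise 9 amounts to O(authorize_specimen).
We now have both O(¬authorize_specimen) and O(authorize_specimen) — authorize_specimen is simultaneously obligatory and forbidden, violating the D-axiom.

Inconsistent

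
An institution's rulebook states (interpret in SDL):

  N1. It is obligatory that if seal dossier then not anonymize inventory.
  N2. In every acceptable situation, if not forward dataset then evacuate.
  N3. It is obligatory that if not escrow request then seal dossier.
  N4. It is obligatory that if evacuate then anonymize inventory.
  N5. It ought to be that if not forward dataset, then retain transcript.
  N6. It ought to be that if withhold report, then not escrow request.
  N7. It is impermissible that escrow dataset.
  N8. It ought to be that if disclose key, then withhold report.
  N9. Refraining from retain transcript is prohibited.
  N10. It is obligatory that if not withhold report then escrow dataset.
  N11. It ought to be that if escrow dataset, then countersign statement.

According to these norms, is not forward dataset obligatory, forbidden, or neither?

Premise 7 is F(escrow_dataset), i.e. O(¬escrow_dataset).
Premise 10, O(¬withhold_report → escrow_dataset), contraposes to O(¬escrow_dataset → withhold_report); with O(¬escrow_dataset) we get O(withhold_report).
Premise 6 is O(withhold_report → ¬escrow_request); since O(withhold_report), deontic closure gives O(¬escrow_request).
From O(¬escrow_request) and premise 3, O(¬escrow_request → seal_dossier), we obtain O(seal_dossier).
With premise 1, O(seal_dossier → ¬anonymize_inventory), the K-axiom yields O(¬anonymize_inventory).
The contrapositive of premise 4 (O(evacuate → anonymize_inventory)) is O(¬anonymize_inventory → ¬evacuate), and O(¬anonymize_inventory) is already established, so O(¬evacuate).
Premise 2 is O(¬forward_dataset → evacuate); contrapositively O(¬evacuate → forward_dataset). Since O(¬evacuate) holds, K gives O(forward_dataset).
Premises 5, 8, 9, 11 do not contribute to this derivation.
Thus O(forward_dataset), which is F(¬forward_dataset): ¬forward_dataset is forbidden.

Forbidden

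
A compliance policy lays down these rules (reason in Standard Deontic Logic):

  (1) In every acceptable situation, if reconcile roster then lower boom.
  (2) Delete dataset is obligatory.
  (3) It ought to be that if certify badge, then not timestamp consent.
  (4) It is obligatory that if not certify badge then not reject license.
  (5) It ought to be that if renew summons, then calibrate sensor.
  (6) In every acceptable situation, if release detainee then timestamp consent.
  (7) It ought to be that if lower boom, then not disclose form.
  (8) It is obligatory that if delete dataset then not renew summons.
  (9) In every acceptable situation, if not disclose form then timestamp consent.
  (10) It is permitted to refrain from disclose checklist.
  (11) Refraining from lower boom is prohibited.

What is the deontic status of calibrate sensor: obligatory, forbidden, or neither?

Neither

Premise 5 is O(renew_summons → calibrate_sensor), but O(renew_summons) is not derivable from the premises, so it does not yield O(calibrate_sensor).
No premise or chain of K-axiom applications forces O(calibrate_sensor), and none forces O(¬calibrate_sensor). So calibrate_sensor is neither obligatory nor forbidden under these norms.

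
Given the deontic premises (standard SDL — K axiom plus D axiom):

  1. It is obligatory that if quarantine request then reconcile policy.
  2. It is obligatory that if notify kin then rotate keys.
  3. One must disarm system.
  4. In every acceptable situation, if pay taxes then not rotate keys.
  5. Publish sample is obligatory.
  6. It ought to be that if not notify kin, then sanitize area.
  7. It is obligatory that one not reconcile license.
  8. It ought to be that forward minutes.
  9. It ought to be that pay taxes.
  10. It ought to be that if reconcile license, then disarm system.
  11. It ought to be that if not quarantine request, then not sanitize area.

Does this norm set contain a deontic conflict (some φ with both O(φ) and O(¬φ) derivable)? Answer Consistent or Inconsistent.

Premise 10 is O(reconcile_license → disarm_system); even if O(disarm_system) held, inferring O(reconcile_license) would be affirming the consequent — invalid.
So O(reconcile_license) is not derivable, and the apparent clash with O(¬reconcile_license) does not arise.
A world satisfying every obligation exists (e.g. disarm_system=true, forward_minutes=true, notify_kin=false, pay_taxes=true, publish_sample=true, quarantine_request=true, reconcile_license=false, reconcile_policy=true, rotate_keys=false, sanitize_area=true); no atom is both obligatory and forbidden, so the set is consistent.

Consistent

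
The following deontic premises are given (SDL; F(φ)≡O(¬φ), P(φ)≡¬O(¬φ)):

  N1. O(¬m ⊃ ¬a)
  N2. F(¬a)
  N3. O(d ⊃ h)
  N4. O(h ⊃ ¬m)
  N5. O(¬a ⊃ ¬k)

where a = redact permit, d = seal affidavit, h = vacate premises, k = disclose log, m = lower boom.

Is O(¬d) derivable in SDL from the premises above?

Premise 2, F(¬a), is equivalent to O(a).
The contrapositive of premise 1 (O(¬m ⊃ ¬a)) is O(a ⊃ m), and O(a) is already established, so O(m).
The contrapositive of premise 4 (O(h ⊃ ¬m)) is O(m ⊃ ¬h), and O(m) is already established, so O(¬h).
The contrapositive of premise 3 (O(d ⊃ h)) is O(¬h ⊃ ¬d), and O(¬h) is already established, so O(¬d).
Premise 5 does not contribute to this derivation.
So O(¬d) follows.

Yes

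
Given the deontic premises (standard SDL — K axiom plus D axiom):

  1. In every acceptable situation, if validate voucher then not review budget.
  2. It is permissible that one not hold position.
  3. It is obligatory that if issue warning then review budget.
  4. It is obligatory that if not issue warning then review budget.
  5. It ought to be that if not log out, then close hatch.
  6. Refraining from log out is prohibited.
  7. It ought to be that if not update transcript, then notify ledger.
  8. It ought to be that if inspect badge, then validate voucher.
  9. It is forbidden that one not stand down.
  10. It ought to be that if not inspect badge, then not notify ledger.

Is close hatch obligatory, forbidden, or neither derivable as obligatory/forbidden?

Premise 5 is O(¬log_out → close_hatch), but O(¬log_out) is not derivable from the premises, so it does not yield O(close_hatch).
No premise or chain of K-axiom applications forces O(close_hatch), and none forces O(¬close_hatch). So close_hatch is neither obligatory nor forbidden under these norms.

Neither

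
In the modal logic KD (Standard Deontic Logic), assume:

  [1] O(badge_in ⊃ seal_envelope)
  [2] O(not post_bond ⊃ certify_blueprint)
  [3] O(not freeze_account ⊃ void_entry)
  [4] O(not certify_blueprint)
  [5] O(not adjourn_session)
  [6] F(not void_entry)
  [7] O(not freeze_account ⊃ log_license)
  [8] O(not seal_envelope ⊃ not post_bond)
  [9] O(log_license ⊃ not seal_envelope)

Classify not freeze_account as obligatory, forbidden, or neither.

Forbidden

From premise 4 we have O(not certify_blueprint).
The contrapositive of premise 2 (O(not post_bond ⊃ certify_blueprint)) is O(not certify_blueprint ⊃ post_bond), and O(not certify_blueprint) is already established, so O(post_bond).
Premise 8, O(not seal_envelope ⊃ not post_bond), contraposes to O(post_bond ⊃ seal_envelope); with O(post_bond) we get O(seal_envelope).
The contrapositive of premise 9 (O(log_license ⊃ not seal_envelope)) is O(seal_envelope ⊃ not log_license), and O(seal_envelope) is already established, so O(not log_license).
The contrapositive of premise 7 (O(not freeze_account ⊃ log_license)) is O(not log_license ⊃ freeze_account), and O(not log_license) is already established, so O(freeze_account).
Premises 1, 3, 5, 6 do not contribute to this derivation.
Thus O(freeze_account), which is F(not freeze_account): not freeze_account is forbidden.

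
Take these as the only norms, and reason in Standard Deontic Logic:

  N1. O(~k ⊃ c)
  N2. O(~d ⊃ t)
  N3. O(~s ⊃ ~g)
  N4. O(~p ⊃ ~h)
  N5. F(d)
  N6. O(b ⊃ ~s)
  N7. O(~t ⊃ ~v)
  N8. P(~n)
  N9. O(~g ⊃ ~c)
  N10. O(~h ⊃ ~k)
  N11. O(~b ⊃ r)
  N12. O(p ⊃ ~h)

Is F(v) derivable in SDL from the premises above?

No

Premise 7 is O(~t ⊃ ~v), but O(~t) is not derivable from the premises, so it does not yield O(~v).
No other premise forces O(~v). An ideal world satisfying every premise can still have v true, so F(v) is not derivable.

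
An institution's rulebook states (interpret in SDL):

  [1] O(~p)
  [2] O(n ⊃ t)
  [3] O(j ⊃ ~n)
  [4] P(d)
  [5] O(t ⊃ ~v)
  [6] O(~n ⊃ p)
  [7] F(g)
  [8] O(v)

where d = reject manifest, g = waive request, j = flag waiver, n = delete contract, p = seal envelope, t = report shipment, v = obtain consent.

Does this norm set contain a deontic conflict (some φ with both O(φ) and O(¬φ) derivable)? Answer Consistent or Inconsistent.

Inconsistent

From premise 8 we have O(v).
Premise 5 is O(t ⊃ ~v); contrapositively O(v ⊃ ~t). Since O(v) holds, K gives O(~t).
Premise 2, O(n ⊃ t), contraposes to O(~t ⊃ ~n); with O(~t) we get O(~n).
From O(~n) and premise 6, O(~n ⊃ p), we obtain O(p).
Yet premise 1 states O(~p).
We now have both O(p) and O(~p) — p is simultaneously obligatory and forbidden, violating the D-axiom.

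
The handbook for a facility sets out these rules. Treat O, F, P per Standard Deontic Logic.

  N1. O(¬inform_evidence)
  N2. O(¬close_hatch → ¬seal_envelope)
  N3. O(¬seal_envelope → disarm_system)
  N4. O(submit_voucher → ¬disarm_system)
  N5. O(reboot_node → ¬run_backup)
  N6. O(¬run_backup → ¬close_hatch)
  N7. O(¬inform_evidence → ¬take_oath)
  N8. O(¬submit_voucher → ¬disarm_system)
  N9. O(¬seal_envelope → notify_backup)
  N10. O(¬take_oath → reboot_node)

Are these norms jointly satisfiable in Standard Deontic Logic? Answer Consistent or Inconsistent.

Premises 4 and 8 cover both cases: O(submit_voucher → ¬disarm_system) and O(¬submit_voucher → ¬disarm_system). Since submit_voucher ∨ ¬submit_voucher is a tautology, O(¬disarm_system) follows.
The contrapositive of premise 3 (O(¬seal_envelope → disarm_system)) is O(¬disarm_system → seal_envelope), and O(¬disarm_system) is already established, so O(seal_envelope).
Premise 2, O(¬close_hatch → ¬seal_envelope), contraposes to O(seal_envelope → close_hatch); with O(seal_envelope) we get O(close_hatch).
Premise 6 is O(¬run_backup → ¬close_hatch); contrapositively O(close_hatch → run_backup). Since O(close_hatch) holds, K gives O(run_backup).
The contrapositive of premise 5 (O(reboot_node → ¬run_backup)) is O(run_backup → ¬reboot_node), and O(run_backup) is already established, so O(¬reboot_node).
Premise 10, O(¬take_oath → reboot_node), contraposes to O(¬reboot_node → take_oath); with O(¬reboot_node) we get O(take_oath).
Premise 7 is O(¬inform_evidence → ¬take_oath); contrapositively O(take_oath → inform_evidence). Since O(take_oath) holds, K gives O(inform_evidence).
But premise 1 directly asserts O(¬inform_evidence).
We now have both O(inform_evidence) and O(¬inform_evidence) — inform_evidence is simultaneously obligatory and forbidden, violating the D-axiom.

Inconsistent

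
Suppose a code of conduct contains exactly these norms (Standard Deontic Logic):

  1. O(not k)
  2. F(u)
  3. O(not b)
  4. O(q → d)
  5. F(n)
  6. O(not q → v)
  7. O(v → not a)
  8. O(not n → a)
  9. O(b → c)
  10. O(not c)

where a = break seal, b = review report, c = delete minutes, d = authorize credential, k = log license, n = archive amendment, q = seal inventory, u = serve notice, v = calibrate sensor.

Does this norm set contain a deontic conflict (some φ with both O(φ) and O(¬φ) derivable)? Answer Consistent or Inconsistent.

Consistent

Premise 9 is O(b → c), but O(b) is not derivable from the premises, so it does not yield O(c).
So O(c) is not derivable, and the apparent clash with O(not c) does not arise.
A world satisfying every obligation exists (e.g. a=true, b=false, c=false, d=true, k=false, n=false, q=true, u=false, v=false); no atom is both obligatory and forbidden, so the set is consistent.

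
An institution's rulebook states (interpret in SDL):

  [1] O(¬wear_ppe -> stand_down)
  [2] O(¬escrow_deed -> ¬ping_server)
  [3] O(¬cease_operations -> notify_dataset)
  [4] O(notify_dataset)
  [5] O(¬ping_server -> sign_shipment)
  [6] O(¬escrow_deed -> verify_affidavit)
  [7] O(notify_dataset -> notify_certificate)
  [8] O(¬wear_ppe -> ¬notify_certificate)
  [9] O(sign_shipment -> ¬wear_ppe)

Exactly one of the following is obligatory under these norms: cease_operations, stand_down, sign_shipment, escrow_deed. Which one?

escrow_deed

Premise 4 states O(notify_dataset) outright.
From O(notify_dataset) and premise 7, O(notify_dataset -> notify_certificate), we obtain O(notify_certificate).
Premise 8, O(¬wear_ppe -> ¬notify_certificate), contraposes to O(notify_certificate -> wear_ppe); with O(notify_certificate) we get O(wear_ppe).
Premise 9, O(sign_shipment -> ¬wear_ppe), contraposes to O(wear_ppe -> ¬sign_shipment); with O(wear_ppe) we get O(¬sign_shipment).
Premise 5 is O(¬ping_server -> sign_shipment); contrapositively O(¬sign_shipment -> ping_server). Since O(¬sign_shipment) holds, K gives O(ping_server).
Premise 2 is O(¬escrow_deed -> ¬ping_server); contrapositively O(ping_server -> escrow_deed). Since O(ping_server) holds, K gives O(escrow_deed).
So O(escrow_deed) holds — escrow_deed is obligatory. None of the other listed options is made obligatory by any chain of premises.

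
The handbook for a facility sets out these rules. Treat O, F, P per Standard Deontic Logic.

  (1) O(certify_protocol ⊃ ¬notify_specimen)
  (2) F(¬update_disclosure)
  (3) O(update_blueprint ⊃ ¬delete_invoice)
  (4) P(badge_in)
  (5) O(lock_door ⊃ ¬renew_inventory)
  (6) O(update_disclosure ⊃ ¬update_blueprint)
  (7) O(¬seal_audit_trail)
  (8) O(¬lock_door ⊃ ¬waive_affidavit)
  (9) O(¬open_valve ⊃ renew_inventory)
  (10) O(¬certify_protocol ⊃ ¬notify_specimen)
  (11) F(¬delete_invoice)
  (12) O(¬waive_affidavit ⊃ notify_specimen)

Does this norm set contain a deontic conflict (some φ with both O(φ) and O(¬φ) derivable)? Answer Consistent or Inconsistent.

Premise 3 is O(update_blueprint ⊃ ¬delete_invoice), but O(update_blueprint) is not derivable from the premises, so it does not yield O(¬delete_invoice).
So O(¬delete_invoice) is not derivable, and the apparent clash with O(delete_invoice) does not arise.
A world satisfying every obligation exists (e.g. badge_in=false, certify_protocol=false, delete_invoice=true, lock_door=true, notify_specimen=false, open_valve=true, renew_inventory=false, seal_audit_trail=false, update_blueprint=false, update_disclosure=true, waive_affidavit=true); no atom is both obligatory and forbidden, so the set is consistent.

Consistent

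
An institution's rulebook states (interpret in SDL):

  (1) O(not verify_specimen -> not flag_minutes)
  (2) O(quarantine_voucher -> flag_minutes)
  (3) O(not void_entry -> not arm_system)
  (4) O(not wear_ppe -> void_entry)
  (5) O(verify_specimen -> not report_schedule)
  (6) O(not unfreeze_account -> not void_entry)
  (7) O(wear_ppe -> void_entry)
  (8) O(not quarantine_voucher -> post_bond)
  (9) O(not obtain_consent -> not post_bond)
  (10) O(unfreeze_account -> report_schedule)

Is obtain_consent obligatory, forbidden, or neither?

Premises 7 and 4 are O(wear_ppe -> void_entry) and O(not wear_ppe -> void_entry); every ideal world satisfies wear_ppe or not wear_ppe, so in either case void_entry holds — hence O(void_entry).
The contrapositive of premise 6 (O(not unfreeze_account -> not void_entry)) is O(void_entry -> unfreeze_account), and O(void_entry) is already established, so O(unfreeze_account).
Premise 10 is O(unfreeze_account -> report_schedule); since O(unfreeze_account), deontic closure gives O(report_schedule).
The contrapositive of premise 5 (O(verify_specimen -> not report_schedule)) is O(report_schedule -> not verify_specimen), and O(report_schedule) is already established, so O(not verify_specimen).
With premise 1, O(not verify_specimen -> not flag_minutes), the K-axiom yields O(not flag_minutes).
Premise 2, O(quarantine_voucher -> flag_minutes), contraposes to O(not flag_minutes -> not quarantine_voucher); with O(not flag_minutes) we get O(not quarantine_voucher).
Premise 8 is O(not quarantine_voucher -> post_bond); since O(not quarantine_voucher), deontic closure gives O(post_bond).
Premise 9 is O(not obtain_consent -> not post_bond); contrapositively O(post_bond -> obtain_consent). Since O(post_bond) holds, K gives O(obtain_consent).
Premise 3 does not contribute to this derivation.
Hence obtain_consent is obligatory.

Obligatory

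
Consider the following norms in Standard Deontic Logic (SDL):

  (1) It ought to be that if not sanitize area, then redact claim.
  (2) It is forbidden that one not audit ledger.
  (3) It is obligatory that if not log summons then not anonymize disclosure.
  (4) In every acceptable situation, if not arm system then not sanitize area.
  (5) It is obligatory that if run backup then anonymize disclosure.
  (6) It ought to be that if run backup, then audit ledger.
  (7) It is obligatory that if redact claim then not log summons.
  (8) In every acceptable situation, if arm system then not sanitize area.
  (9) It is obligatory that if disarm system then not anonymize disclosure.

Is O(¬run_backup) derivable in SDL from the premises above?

By case analysis on ¬arm_system: premise 4 gives O(¬arm_system → ¬sanitize_area) and premise 8 gives O(arm_system → ¬sanitize_area), so O(¬sanitize_area) either way.
From O(¬sanitize_area) and premise 1, O(¬sanitize_area → redact_claim), we obtain O(redact_claim).
With premise 7, O(redact_claim → ¬log_summons), the K-axiom yields O(¬log_summons).
With premise 3, O(¬log_summons → ¬anonymize_disclosure), the K-axiom yields O(¬anonymize_disclosure).
Premise 5 is O(run_backup → anonymize_disclosure); contrapositively O(¬anonymize_disclosure → ¬run_backup). Since O(¬anonymize_disclosure) holds, K gives O(¬run_backup).
Premises 2, 6, 9 do not contribute to this derivation.
So O(¬run_backup) follows.

Yes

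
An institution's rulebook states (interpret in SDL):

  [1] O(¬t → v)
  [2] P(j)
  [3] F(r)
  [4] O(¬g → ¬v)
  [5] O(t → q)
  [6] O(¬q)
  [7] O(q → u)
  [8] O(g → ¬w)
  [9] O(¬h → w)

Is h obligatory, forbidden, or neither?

Obligatory

From premise 6 we have O(¬q).
Premise 5, O(t → q), contraposes to O(¬q → ¬t); with O(¬q) we get O(¬t).
With premise 1, O(¬t → v), the K-axiom yields O(v).
Premise 4, O(¬g → ¬v), contraposes to O(v → g); with O(v) we get O(g).
Applying K to premise 8 (O(g → ¬w)) and O(g) yields O(¬w).
Premise 9, O(¬h → w), contraposes to O(¬w → h); with O(¬w) we get O(h).
Premises 2, 3, 7 do not contribute to this derivation.
Hence h is obligatory.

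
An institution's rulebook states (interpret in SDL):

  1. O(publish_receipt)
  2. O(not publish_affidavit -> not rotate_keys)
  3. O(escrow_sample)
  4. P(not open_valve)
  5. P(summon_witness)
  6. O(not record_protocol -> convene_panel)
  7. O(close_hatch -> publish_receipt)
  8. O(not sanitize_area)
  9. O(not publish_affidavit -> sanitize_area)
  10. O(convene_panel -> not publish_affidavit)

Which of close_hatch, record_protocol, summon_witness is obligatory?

record_protocol

Premise 8 gives O(not sanitize_area).
Premise 9 is O(not publish_affidavit -> sanitize_area); contrapositively O(not sanitize_area -> publish_affidavit). Since O(not sanitize_area) holds, K gives O(publish_affidavit).
Premise 10 is O(convene_panel -> not publish_affidavit); contrapositively O(publish_affidavit -> not convene_panel). Since O(publish_affidavit) holds, K gives O(not convene_panel).
Premise 6, O(not record_protocol -> convene_panel), contraposes to O(not convene_panel -> record_protocol); with O(not convene_panel) we get O(record_protocol).
So O(record_protocol) holds — record_protocol is obligatory. None of the other listed options is made obligatory by any chain of premises.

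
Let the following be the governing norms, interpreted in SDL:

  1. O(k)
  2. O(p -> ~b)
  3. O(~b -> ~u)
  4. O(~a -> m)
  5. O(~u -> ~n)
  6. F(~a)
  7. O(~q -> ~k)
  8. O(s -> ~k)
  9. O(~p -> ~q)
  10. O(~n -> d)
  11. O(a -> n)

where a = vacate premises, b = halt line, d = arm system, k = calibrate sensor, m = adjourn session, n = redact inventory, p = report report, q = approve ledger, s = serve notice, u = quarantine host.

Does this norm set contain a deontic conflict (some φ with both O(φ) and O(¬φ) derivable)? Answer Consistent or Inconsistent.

Premise 6, F(~a), is equivalent to O(a).
With premise 11, O(a -> n), the K-axiom yields O(n).
Premise 5, O(~u -> ~n), contraposes to O(n -> u); with O(n) we get O(u).
Premise 3, O(~b -> ~u), contraposes to O(u -> b); with O(u) we get O(b).
Premise 2, O(p -> ~b), contraposes to O(b -> ~p); with O(b) we get O(~p).
From O(~p) and premise 9, O(~p -> ~q), we obtain O(~q).
Premise 7 is O(~q -> ~k); since O(~q), deontic closure gives O(~k).
But premise 1 directly asserts O(k).
We now have both O(~k) and O(k) — k is simultaneously obligatory and forbidden, violating the D-axiom.

Inconsistent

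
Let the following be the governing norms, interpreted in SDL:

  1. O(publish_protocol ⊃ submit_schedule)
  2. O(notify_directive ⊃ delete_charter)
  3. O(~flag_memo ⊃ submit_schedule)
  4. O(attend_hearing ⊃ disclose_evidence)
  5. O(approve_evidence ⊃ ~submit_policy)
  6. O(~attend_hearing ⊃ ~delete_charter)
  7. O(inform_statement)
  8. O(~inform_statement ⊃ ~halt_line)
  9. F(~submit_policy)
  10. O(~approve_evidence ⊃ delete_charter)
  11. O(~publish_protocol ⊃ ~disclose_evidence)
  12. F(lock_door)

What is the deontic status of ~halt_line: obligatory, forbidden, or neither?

Neither

Premise 8 is O(~inform_statement ⊃ ~halt_line), but O(~inform_statement) is not derivable from the premises, so it does not yield O(~halt_line).
No premise or chain of K-axiom applications forces O(~halt_line), and none forces O(halt_line). So ~halt_line is neither obligatory nor forbidden under these norms.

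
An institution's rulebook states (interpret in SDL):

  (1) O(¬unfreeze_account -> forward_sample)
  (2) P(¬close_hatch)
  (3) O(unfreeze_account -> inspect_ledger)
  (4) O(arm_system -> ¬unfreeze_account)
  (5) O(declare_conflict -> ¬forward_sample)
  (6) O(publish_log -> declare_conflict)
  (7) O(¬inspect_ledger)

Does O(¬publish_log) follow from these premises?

From premise 7 we have O(¬inspect_ledger).
Premise 3 is O(unfreeze_account -> inspect_ledger); contrapositively O(¬inspect_ledger -> ¬unfreeze_account). Since O(¬inspect_ledger) holds, K gives O(¬unfreeze_account).
With premise 1, O(¬unfreeze_account -> forward_sample), the K-axiom yields O(forward_sample).
Premise 5 is O(declare_conflict -> ¬forward_sample); contrapositively O(forward_sample -> ¬declare_conflict). Since O(forward_sample) holds, K gives O(¬declare_conflict).
Premise 6 is O(publish_log -> declare_conflict); contrapositively O(¬declare_conflict -> ¬publish_log). Since O(¬declare_conflict) holds, K gives O(¬publish_log).
Premises 2, 4 do not contribute to this derivation.
So O(¬publish_log) follows.

Yes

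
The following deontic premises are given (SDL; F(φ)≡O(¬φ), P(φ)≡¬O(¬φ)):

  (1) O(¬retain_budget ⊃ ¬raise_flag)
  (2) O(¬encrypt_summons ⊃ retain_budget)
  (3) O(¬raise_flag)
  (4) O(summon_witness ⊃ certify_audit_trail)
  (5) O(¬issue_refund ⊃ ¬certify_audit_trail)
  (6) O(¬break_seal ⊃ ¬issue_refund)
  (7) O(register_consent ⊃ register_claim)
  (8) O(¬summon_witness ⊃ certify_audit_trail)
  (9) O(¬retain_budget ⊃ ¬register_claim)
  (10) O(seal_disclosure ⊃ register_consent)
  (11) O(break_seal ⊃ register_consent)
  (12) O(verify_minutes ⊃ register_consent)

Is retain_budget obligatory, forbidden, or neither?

By case analysis on summon_witness: premise 4 gives O(summon_witness ⊃ certify_audit_trail) and premise 8 gives O(¬summon_witness ⊃ certify_audit_trail), so O(certify_audit_trail) either way.
The contrapositive of premise 5 (O(¬issue_refund ⊃ ¬certify_audit_trail)) is O(certify_audit_trail ⊃ issue_refund), and O(certify_audit_trail) is already established, so O(issue_refund).
Premise 6, O(¬break_seal ⊃ ¬issue_refund), contraposes to O(issue_refund ⊃ break_seal); with O(issue_refund) we get O(break_seal).
Applying K to premise 11 (O(break_seal ⊃ register_consent)) and O(break_seal) yields O(register_consent).
With premise 7, O(register_consent ⊃ register_claim), the K-axiom yields O(register_claim).
Premise 9 is O(¬retain_budget ⊃ ¬register_claim); contrapositively O(register_claim ⊃ retain_budget). Since O(register_claim) holds, K gives O(retain_budget).
Premises 1, 2, 3, 10, 12 do not contribute to this derivation.
Hence retain_budget is obligatory.

Obligatory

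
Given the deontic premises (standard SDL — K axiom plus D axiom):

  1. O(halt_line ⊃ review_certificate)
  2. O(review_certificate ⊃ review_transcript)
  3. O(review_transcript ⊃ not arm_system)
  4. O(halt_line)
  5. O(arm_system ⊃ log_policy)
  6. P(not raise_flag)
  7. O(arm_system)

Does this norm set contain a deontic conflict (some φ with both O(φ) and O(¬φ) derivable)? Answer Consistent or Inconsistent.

Inconsistent

Premise 4 states O(halt_line) outright.
Premise 1 is O(halt_line ⊃ review_certificate); since O(halt_line), deontic closure gives O(review_certificate).
Premise 2 is O(review_certificate ⊃ review_transcript); since O(review_certificate), deontic closure gives O(review_transcript).
From O(review_transcript) and premise 3, O(review_transcript ⊃ not arm_system), we obtain O(not arm_system).
Yet premise 7 states O(arm_system).
We now have both O(not arm_system) and O(arm_system) — arm_system is simultaneously obligatory and forbidden, violating the D-axiom.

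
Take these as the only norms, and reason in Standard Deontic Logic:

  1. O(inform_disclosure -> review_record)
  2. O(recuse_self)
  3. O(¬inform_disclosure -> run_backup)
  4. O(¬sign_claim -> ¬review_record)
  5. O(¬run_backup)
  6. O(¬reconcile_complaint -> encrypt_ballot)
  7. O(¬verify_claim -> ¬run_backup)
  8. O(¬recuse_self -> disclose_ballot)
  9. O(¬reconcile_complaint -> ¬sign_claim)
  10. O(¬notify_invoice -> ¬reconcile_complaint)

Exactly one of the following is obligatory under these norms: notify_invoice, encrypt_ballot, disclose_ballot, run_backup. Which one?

notify_invoice

From premise 5 we have O(¬run_backup).
Premise 3 is O(¬inform_disclosure -> run_backup); contrapositively O(¬run_backup -> inform_disclosure). Since O(¬run_backup) holds, K gives O(inform_disclosure).
Applying K to premise 1 (O(inform_disclosure -> review_record)) and O(inform_disclosure) yields O(review_record).
The contrapositive of premise 4 (O(¬sign_claim -> ¬review_record)) is O(review_record -> sign_claim), and O(review_record) is already established, so O(sign_claim).
The contrapositive of premise 9 (O(¬reconcile_complaint -> ¬sign_claim)) is O(sign_claim -> reconcile_complaint), and O(sign_claim) is already established, so O(reconcile_complaint).
Premise 10 is O(¬notify_invoice -> ¬reconcile_complaint); contrapositively O(reconcile_complaint -> notify_invoice). Since O(reconcile_complaint) holds, K gives O(notify_invoice).
So O(notify_invoice) holds — notify_invoice is obligatory. None of the other listed options is made obligatory by any chain of premises.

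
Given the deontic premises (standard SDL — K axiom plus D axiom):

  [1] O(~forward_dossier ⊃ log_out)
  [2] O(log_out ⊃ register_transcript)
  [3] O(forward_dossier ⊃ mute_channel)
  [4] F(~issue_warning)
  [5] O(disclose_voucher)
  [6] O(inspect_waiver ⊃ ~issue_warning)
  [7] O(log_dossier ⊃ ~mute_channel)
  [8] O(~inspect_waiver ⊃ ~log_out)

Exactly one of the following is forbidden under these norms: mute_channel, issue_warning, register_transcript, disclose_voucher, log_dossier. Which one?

Premise 4 is F(~issue_warning), i.e. O(issue_warning).
Premise 6, O(inspect_waiver ⊃ ~issue_warning), contraposes to O(issue_warning ⊃ ~inspect_waiver); with O(issue_warning) we get O(~inspect_waiver).
With premise 8, O(~inspect_waiver ⊃ ~log_out), the K-axiom yields O(~log_out).
Premise 1, O(~forward_dossier ⊃ log_out), contraposes to O(~log_out ⊃ forward_dossier); with O(~log_out) we get O(forward_dossier).
From O(forward_dossier) and premise 3, O(forward_dossier ⊃ mute_channel), we obtain O(mute_channel).
The contrapositive of premise 7 (O(log_dossier ⊃ ~mute_channel)) is O(mute_channel ⊃ ~log_dossier), and O(mute_channel) is already established, so O(~log_dossier).
So O(~log_dossier) holds, i.e. log_dossier is forbidden. None of the other listed options is forbidden under the premises.

log_dossier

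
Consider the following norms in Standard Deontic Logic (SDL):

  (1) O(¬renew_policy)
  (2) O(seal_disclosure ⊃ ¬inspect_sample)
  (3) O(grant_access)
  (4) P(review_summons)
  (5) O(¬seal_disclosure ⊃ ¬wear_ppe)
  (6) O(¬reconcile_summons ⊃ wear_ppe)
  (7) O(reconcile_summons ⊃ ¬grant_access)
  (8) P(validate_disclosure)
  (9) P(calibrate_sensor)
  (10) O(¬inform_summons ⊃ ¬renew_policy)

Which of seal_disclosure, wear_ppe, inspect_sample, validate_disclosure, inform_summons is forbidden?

inspect_sample

From premise 3 we have O(grant_access).
Premise 7 is O(reconcile_summons ⊃ ¬grant_access); contrapositively O(grant_access ⊃ ¬reconcile_summons). Since O(grant_access) holds, K gives O(¬reconcile_summons).
Premise 6 is O(¬reconcile_summons ⊃ wear_ppe); since O(¬reconcile_summons), deontic closure gives O(wear_ppe).
The contrapositive of premise 5 (O(¬seal_disclosure ⊃ ¬wear_ppe)) is O(wear_ppe ⊃ seal_disclosure), and O(wear_ppe) is already established, so O(seal_disclosure).
Premise 2 is O(seal_disclosure ⊃ ¬inspect_sample); since O(seal_disclosure), deontic closure gives O(¬inspect_sample).
So O(¬inspect_sample) holds, i.e. inspect_sample is forbidden. None of the other listed options is forbidden under the premises.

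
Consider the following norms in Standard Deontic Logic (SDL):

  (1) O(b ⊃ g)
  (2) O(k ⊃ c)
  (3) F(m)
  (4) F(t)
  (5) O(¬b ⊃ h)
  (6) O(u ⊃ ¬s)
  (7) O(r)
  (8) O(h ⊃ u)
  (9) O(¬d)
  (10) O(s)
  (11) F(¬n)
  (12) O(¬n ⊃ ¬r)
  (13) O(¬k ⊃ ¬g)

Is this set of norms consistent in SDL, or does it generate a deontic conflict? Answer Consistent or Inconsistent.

Consistent

Premise 12 is O(¬n ⊃ ¬r), but O(¬n) is not derivable from the premises, so it does not yield O(¬r).
So O(¬r) is not derivable, and the apparent clash with O(r) does not arise.
A world satisfying every obligation exists (e.g. b=true, c=true, d=false, g=true, h=false, k=true, m=false, n=true, r=true, s=true, t=false, u=false); no atom is both obligatory and forbidden, so the set is consistent.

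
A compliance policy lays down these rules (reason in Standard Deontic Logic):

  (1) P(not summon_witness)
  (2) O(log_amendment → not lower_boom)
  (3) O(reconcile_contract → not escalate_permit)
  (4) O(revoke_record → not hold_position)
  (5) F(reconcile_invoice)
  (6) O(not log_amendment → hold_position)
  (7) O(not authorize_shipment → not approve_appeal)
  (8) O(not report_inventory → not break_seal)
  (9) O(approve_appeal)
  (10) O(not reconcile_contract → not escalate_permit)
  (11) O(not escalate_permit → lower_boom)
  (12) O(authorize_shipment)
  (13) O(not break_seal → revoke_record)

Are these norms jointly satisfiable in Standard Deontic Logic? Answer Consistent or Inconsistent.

Premise 7 is O(not authorize_shipment → not approve_appeal), but O(not authorize_shipment) is not derivable from the premises, so it does not yield O(not approve_appeal).
So O(not approve_appeal) is not derivable, and the apparent clash with O(approve_appeal) does not arise.
A world satisfying every obligation exists (e.g. approve_appeal=true, authorize_shipment=true, break_seal=true, escalate_permit=false, hold_position=true, log_amendment=false, lower_boom=true, reconcile_contract=false, reconcile_invoice=false, report_inventory=true, revoke_record=false, summon_witness=false); no atom is both obligatory and forbidden, so the set is consistent.

Consistent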